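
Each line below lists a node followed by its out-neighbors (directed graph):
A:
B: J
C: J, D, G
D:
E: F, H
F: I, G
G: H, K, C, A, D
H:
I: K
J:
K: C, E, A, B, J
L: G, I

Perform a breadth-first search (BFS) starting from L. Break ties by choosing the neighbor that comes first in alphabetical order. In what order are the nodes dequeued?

Visit L; enqueue G, I → queue [G, I]
Visit G; enqueue A, C, D, H, K → queue [I, A, C, D, H, K]
Visit I → queue [A, C, D, H, K]
Visit A → queue [C, D, H, K]
Visit C; enqueue J → queue [D, H, K, J]
Visit D → queue [H, K, J]
Visit H → queue [K, J]
Visit K; enqueue B, E → queue [J, B, E]
Visit J → queue [B, E]
Visit B → queue [E]
Visit E; enqueue F → queue [F]
Visit F → queue []

L -> G -> I -> A -> C -> D -> H -> K -> J -> B -> E -> F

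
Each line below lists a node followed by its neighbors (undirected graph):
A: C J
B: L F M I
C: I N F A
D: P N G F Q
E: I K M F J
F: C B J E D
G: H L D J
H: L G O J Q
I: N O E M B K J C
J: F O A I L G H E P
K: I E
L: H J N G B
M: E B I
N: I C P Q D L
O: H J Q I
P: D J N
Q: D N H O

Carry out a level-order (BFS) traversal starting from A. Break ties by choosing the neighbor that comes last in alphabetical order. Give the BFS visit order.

A J C P O L I H G F E N D Q B M K

Visit A; enqueue J, C → queue [J, C]
Visit J; enqueue P, O, L, I, H, G, F, E → queue [C, P, O, L, I, H, G, F, E]
Visit C; enqueue N → queue [P, O, L, I, H, G, F, E, N]
Visit P; enqueue D → queue [O, L, I, H, G, F, E, N, D]
Visit O; enqueue Q → queue [L, I, H, G, F, E, N, D, Q]
Visit L; enqueue B → queue [I, H, G, F, E, N, D, Q, B]
Visit I; enqueue M, K → queue [H, G, F, E, N, D, Q, B, M, K]
Visit H → queue [G, F, E, N, D, Q, B, M, K]
Visit G → queue [F, E, N, D, Q, B, M, K]
Visit F → queue [E, N, D, Q, B, M, K]
Visit E → queue [N, D, Q, B, M, K]
Visit N → queue [D, Q, B, M, K]
Visit D → queue [Q, B, M, K]
Visit Q → queue [B, M, K]
Visit B → queue [M, K]
Visit M → queue [K]
Visit K → queue []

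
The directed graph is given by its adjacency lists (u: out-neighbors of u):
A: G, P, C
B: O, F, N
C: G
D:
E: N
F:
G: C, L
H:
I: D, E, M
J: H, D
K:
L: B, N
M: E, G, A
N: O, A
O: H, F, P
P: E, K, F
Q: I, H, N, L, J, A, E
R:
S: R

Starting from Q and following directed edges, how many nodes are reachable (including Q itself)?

17

BFS from Q visits: Q, A, E, H, I, J, L, N, C, G, P, D, M, B, O, F, K
Reachable nodes: 17 of 19 total.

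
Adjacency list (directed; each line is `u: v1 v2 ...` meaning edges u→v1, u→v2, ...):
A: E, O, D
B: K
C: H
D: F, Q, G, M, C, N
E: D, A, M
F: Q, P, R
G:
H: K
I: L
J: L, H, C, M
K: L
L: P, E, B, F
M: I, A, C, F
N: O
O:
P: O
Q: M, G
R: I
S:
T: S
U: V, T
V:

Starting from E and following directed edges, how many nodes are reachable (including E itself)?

BFS from E visits: E, M, D, A, I, F, C, Q, N, G, O, L, R, P, H, B, K
Reachable nodes: 17 of 22 total.

17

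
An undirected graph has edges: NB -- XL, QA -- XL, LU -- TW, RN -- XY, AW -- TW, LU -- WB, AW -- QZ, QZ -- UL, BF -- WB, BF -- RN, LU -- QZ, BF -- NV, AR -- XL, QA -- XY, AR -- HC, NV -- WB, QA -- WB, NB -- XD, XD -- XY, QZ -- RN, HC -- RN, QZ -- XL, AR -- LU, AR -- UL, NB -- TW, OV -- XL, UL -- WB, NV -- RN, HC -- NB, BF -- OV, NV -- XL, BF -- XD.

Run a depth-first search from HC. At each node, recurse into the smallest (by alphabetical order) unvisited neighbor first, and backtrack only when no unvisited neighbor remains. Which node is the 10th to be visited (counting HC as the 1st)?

NV

Visit HC
HC → AR
AR → LU
LU → QZ
QZ → AW
AW → TW
TW → NB
NB → XD
XD → BF
BF → NV
NV → RN
RN → XY
XY → QA
QA → WB
WB → UL
QA → XL
XL → OV

Visit order: HC, AR, LU, QZ, AW, TW, NB, XD, BF, NV, RN, XY, QA, WB, UL, XL, OV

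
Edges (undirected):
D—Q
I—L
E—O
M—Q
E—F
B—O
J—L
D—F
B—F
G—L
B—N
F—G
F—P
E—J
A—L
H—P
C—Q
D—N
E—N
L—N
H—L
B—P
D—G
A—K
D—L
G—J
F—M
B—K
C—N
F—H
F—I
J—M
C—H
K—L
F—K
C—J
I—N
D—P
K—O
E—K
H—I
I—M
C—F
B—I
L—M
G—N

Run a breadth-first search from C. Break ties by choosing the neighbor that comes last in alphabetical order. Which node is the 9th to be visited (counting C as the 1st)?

Visit C; enqueue Q, N, J, H, F → queue [Q, N, J, H, F]
Visit Q; enqueue M, D → queue [N, J, H, F, M, D]
Visit N; enqueue L, I, G, E, B → queue [J, H, F, M, D, L, I, G, E, B]
Visit J → queue [H, F, M, D, L, I, G, E, B]
Visit H; enqueue P → queue [F, M, D, L, I, G, E, B, P]
Visit F; enqueue K → queue [M, D, L, I, G, E, B, P, K]
Visit M → queue [D, L, I, G, E, B, P, K]
Visit D → queue [L, I, G, E, B, P, K]
Visit L; enqueue A → queue [I, G, E, B, P, K, A]
Visit I → queue [G, E, B, P, K, A]
Visit G → queue [E, B, P, K, A]
Visit E; enqueue O → queue [B, P, K, A, O]
Visit B → queue [P, K, A, O]
Visit P → queue [K, A, O]
Visit K → queue [A, O]
Visit A → queue [O]
Visit O → queue []

Visit order: C, Q, N, J, H, F, M, D, L, I, G, E, B, P, K, A, O

L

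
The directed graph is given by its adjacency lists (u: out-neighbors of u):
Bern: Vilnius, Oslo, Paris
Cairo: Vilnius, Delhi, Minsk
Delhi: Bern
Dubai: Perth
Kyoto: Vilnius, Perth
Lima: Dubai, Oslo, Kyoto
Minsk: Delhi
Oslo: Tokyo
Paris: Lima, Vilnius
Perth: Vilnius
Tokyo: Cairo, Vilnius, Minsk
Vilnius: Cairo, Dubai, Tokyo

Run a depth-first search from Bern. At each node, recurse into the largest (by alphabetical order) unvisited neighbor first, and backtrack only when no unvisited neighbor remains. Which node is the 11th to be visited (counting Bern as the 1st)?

Oslo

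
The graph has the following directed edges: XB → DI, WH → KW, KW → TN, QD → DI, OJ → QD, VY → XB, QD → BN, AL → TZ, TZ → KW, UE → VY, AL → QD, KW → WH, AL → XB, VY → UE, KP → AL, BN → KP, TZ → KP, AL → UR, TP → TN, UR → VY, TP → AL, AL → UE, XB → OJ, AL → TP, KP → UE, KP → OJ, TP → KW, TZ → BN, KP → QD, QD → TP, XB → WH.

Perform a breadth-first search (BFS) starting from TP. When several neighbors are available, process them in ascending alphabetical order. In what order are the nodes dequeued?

TP AL KW TN QD TZ UE UR XB WH BN DI KP VY OJ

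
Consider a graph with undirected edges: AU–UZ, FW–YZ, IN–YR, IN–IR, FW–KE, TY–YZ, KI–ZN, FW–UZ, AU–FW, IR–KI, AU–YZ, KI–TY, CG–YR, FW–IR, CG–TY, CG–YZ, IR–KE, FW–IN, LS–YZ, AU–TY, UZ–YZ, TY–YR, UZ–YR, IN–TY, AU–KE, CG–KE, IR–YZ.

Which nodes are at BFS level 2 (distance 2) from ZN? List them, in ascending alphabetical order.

Level 0: ZN
Level 1: KI
Level 2: IR, TY
Level 3: AU, CG, FW, IN, KE, YR, YZ
Level 4: LS, UZ

IR, TY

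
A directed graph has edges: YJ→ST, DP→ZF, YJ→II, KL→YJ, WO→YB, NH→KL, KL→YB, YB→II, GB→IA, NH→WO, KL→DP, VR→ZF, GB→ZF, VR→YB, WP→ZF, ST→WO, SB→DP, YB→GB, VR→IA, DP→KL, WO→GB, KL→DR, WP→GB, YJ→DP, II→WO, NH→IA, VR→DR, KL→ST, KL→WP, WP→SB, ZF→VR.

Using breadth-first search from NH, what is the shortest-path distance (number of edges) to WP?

2

Level 0: NH
Level 1: IA, KL, WO
Level 2: DP, DR, GB, ST, WP, YB, YJ
Level 3: II, SB, ZF
Level 4: VR
WP first appears at level 2.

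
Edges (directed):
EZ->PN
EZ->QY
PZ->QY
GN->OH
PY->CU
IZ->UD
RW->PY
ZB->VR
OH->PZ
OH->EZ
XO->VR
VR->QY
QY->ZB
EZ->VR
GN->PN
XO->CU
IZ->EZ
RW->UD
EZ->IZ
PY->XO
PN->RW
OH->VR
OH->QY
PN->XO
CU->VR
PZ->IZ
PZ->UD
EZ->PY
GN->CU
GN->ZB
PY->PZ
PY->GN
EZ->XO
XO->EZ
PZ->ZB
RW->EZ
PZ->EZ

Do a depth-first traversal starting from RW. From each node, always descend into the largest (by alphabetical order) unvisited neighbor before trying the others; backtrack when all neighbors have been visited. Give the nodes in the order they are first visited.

Visit RW
RW → UD
RW → PY
PY → XO
XO → VR
VR → QY
QY → ZB
XO → EZ
EZ → PN
EZ → IZ
XO → CU
PY → PZ
PY → GN
GN → OH

RW UD PY XO VR QY ZB EZ PN IZ CU PZ GN OH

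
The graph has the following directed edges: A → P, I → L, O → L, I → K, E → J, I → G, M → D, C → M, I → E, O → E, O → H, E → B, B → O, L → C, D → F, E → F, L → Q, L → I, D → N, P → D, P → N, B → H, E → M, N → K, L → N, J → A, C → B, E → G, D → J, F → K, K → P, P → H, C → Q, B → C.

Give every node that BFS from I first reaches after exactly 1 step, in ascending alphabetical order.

Level 0: I
Level 1: E, G, K, L
Level 2: B, C, F, J, M, N, P, Q
Level 3: A, D, H, O

E, G, K, L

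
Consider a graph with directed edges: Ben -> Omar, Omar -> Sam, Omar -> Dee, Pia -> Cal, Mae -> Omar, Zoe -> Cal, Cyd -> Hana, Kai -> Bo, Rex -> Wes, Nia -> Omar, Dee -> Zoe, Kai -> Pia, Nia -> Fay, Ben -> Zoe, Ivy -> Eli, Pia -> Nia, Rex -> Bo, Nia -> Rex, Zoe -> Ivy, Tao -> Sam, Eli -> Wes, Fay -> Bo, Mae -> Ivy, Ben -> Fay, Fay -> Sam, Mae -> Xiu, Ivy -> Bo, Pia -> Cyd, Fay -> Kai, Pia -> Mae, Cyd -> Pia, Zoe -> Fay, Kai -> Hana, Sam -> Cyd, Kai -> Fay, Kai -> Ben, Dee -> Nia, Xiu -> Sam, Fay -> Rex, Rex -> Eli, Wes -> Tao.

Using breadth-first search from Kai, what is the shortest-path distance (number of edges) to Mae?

2

Level 0: Kai
Level 1: Ben, Bo, Fay, Hana, Pia
Level 2: Cal, Cyd, Mae, Nia, Omar, Rex, Sam, Zoe
Level 3: Dee, Eli, Ivy, Wes, Xiu
Level 4: Tao
Mae first appears at level 2.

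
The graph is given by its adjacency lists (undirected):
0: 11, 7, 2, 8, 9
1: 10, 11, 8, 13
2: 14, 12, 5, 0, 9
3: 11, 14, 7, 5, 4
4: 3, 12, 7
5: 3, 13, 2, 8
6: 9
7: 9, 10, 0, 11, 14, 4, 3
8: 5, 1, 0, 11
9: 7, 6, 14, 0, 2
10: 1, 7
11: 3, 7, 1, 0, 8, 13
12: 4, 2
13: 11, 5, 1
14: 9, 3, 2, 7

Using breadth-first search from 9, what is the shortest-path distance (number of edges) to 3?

2

Level 0: 9
Level 1: 0, 2, 6, 7, 14
Level 2: 3, 4, 5, 8, 10, 11, 12
Level 3: 1, 13
3 first appears at level 2.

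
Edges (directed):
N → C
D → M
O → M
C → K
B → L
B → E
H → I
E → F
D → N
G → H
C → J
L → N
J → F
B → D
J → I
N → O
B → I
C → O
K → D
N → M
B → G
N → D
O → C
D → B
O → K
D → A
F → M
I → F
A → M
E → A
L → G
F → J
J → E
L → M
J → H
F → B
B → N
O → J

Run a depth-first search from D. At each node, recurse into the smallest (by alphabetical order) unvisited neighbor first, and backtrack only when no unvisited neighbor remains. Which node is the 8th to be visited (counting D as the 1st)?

Visit D
D → A
A → M
D → B
B → E
E → F
F → J
J → H
H → I
B → G
B → L
L → N
N → C
C → K
C → O

Visit order: D, A, M, B, E, F, J, H, I, G, L, N, C, K, O

H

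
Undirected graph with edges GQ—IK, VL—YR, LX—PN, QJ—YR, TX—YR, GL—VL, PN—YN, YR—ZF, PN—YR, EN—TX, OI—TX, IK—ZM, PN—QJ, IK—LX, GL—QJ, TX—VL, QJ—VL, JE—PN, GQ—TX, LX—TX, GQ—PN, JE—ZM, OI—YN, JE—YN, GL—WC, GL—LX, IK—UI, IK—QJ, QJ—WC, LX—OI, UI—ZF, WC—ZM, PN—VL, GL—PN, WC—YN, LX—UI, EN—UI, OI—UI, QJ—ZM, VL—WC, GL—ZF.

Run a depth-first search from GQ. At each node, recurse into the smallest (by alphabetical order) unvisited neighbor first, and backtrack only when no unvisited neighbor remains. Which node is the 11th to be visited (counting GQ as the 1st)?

Visit GQ
GQ → IK
IK → LX
LX → GL
GL → PN
PN → JE
JE → YN
YN → OI
OI → TX
TX → EN
EN → UI
UI → ZF
ZF → YR
YR → QJ
QJ → VL
VL → WC
WC → ZM

Visit order: GQ, IK, LX, GL, PN, JE, YN, OI, TX, EN, UI, ZF, YR, QJ, VL, WC, ZM

UI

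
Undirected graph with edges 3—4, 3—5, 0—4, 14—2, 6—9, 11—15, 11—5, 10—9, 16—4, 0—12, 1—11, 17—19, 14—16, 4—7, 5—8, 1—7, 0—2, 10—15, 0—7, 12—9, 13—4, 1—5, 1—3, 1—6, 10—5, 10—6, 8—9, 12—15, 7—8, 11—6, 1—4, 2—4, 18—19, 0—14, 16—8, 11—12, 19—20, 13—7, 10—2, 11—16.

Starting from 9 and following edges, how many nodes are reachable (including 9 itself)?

17

BFS from 9 visits: 9, 6, 8, 10, 12, 1, 11, 5, 7, 16, 2, 15, 0, 3, 4, 13, 14
Reachable nodes: 17 of 21 total.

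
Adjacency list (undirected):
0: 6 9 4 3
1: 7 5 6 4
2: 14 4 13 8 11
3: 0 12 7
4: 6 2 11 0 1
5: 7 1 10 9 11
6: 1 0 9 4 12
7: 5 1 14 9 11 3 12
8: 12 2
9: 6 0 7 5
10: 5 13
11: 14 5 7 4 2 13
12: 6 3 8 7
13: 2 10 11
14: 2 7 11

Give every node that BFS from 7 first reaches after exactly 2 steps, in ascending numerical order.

0, 2, 4, 6, 8, 10, 13

Level 0: 7
Level 1: 1, 3, 5, 9, 11, 12, 14
Level 2: 0, 2, 4, 6, 8, 10, 13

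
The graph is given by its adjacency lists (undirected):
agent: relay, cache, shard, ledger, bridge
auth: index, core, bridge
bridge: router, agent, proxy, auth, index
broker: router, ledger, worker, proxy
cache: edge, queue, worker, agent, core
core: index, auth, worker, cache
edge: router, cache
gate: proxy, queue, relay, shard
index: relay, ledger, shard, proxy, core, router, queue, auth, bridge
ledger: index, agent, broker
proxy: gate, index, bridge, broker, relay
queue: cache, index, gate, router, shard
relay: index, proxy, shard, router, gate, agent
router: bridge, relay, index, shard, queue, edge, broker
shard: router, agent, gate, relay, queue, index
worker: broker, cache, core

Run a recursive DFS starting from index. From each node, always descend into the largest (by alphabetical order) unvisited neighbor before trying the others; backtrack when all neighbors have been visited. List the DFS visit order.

Visit index
index → shard
shard → router
router → relay
relay → proxy
proxy → gate
gate → queue
queue → cache
cache → worker
worker → core
core → auth
auth → bridge
bridge → agent
agent → ledger
ledger → broker
cache → edge

index, shard, router, relay, proxy, gate, queue, cache, worker, core, auth, bridge, agent, ledger, broker, edge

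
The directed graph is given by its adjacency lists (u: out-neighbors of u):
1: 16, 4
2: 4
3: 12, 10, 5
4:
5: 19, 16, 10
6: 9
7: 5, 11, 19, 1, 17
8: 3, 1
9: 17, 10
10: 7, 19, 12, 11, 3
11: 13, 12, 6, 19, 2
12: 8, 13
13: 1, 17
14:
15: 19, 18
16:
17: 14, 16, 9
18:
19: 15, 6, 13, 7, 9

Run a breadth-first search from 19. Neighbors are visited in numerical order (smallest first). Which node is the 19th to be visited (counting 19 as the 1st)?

8

Visit 19; enqueue 6, 7, 9, 13, 15 → queue [6, 7, 9, 13, 15]
Visit 6 → queue [7, 9, 13, 15]
Visit 7; enqueue 1, 5, 11, 17 → queue [9, 13, 15, 1, 5, 11, 17]
Visit 9; enqueue 10 → queue [13, 15, 1, 5, 11, 17, 10]
Visit 13 → queue [15, 1, 5, 11, 17, 10]
Visit 15; enqueue 18 → queue [1, 5, 11, 17, 10, 18]
Visit 1; enqueue 4, 16 → queue [5, 11, 17, 10, 18, 4, 16]
Visit 5 → queue [11, 17, 10, 18, 4, 16]
Visit 11; enqueue 2, 12 → queue [17, 10, 18, 4, 16, 2, 12]
Visit 17; enqueue 14 → queue [10, 18, 4, 16, 2, 12, 14]
Visit 10; enqueue 3 → queue [18, 4, 16, 2, 12, 14, 3]
Visit 18 → queue [4, 16, 2, 12, 14, 3]
Visit 4 → queue [16, 2, 12, 14, 3]
Visit 16 → queue [2, 12, 14, 3]
Visit 2 → queue [12, 14, 3]
Visit 12; enqueue 8 → queue [14, 3, 8]
Visit 14 → queue [3, 8]
Visit 3 → queue [8]
Visit 8 → queue []

Visit order: 19, 6, 7, 9, 13, 15, 1, 5, 11, 17, 10, 18, 4, 16, 2, 12, 14, 3, 8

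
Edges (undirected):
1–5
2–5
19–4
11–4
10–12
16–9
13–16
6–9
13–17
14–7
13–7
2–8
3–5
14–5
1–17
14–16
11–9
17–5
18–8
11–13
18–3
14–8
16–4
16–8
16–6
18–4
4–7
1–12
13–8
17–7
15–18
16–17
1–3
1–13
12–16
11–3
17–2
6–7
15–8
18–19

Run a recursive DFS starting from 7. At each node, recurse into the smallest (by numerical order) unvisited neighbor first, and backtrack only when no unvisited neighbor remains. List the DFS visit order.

Visit 7
7 → 4
4 → 11
11 → 3
3 → 1
1 → 5
5 → 2
2 → 8
8 → 13
13 → 16
16 → 6
6 → 9
16 → 12
12 → 10
16 → 14
16 → 17
8 → 15
15 → 18
18 → 19

7, 4, 11, 3, 1, 5, 2, 8, 13, 16, 6, 9, 12, 10, 14, 17, 15, 18, 19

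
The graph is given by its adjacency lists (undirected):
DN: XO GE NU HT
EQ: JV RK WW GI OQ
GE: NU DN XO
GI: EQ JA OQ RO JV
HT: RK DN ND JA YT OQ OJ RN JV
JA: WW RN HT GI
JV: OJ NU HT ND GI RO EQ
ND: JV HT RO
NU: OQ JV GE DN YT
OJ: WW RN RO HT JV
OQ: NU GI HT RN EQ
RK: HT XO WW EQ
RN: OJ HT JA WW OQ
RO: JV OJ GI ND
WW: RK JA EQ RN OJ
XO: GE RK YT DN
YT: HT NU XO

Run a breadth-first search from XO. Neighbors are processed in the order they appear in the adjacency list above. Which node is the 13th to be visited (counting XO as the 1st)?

JA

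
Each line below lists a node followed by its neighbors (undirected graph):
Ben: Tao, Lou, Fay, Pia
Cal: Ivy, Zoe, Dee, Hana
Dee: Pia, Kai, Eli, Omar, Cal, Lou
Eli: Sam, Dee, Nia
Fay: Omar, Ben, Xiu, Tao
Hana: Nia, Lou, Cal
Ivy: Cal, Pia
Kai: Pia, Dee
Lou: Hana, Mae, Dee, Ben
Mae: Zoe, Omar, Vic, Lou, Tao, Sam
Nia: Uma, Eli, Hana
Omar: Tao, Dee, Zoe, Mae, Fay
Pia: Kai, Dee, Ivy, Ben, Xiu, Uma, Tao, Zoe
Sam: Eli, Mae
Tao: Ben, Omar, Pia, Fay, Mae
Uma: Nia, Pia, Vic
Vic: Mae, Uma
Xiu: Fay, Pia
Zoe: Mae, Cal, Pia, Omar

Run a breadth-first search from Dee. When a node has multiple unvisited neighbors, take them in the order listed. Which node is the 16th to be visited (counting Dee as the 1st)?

Mae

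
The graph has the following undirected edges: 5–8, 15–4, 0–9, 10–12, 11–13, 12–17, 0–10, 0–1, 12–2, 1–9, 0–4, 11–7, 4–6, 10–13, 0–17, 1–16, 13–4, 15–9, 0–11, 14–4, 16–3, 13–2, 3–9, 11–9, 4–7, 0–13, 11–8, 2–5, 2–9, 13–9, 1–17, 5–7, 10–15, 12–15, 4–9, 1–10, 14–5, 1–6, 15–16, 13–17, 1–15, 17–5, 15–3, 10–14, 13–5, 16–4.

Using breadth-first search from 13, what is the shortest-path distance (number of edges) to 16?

Level 0: 13
Level 1: 0, 2, 4, 5, 9, 10, 11, 17
Level 2: 1, 3, 6, 7, 8, 12, 14, 15, 16
16 first appears at level 2.

2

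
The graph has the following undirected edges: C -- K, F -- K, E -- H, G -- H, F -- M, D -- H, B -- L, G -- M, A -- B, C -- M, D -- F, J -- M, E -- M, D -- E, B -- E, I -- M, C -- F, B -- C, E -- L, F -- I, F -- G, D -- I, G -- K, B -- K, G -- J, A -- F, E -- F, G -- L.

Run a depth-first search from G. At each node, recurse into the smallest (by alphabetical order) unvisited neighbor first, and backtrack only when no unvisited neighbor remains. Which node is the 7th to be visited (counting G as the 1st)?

M

Visit G
G → F
F → A
A → B
B → C
C → K
C → M
M → E
E → D
D → H
D → I
E → L
M → J

Visit order: G, F, A, B, C, K, M, E, D, H, I, L, J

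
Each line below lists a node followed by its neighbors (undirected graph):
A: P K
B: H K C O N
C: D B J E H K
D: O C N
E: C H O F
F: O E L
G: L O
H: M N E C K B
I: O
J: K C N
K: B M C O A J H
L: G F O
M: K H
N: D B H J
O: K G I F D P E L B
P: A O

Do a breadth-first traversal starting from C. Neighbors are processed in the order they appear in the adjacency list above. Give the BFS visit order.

Visit C; enqueue D, B, J, E, H, K → queue [D, B, J, E, H, K]
Visit D; enqueue O, N → queue [B, J, E, H, K, O, N]
Visit B → queue [J, E, H, K, O, N]
Visit J → queue [E, H, K, O, N]
Visit E; enqueue F → queue [H, K, O, N, F]
Visit H; enqueue M → queue [K, O, N, F, M]
Visit K; enqueue A → queue [O, N, F, M, A]
Visit O; enqueue G, I, P, L → queue [N, F, M, A, G, I, P, L]
Visit N → queue [F, M, A, G, I, P, L]
Visit F → queue [M, A, G, I, P, L]
Visit M → queue [A, G, I, P, L]
Visit A → queue [G, I, P, L]
Visit G → queue [I, P, L]
Visit I → queue [P, L]
Visit P → queue [L]
Visit L → queue []

C -> D -> B -> J -> E -> H -> K -> O -> N -> F -> M -> A -> G -> I -> P -> L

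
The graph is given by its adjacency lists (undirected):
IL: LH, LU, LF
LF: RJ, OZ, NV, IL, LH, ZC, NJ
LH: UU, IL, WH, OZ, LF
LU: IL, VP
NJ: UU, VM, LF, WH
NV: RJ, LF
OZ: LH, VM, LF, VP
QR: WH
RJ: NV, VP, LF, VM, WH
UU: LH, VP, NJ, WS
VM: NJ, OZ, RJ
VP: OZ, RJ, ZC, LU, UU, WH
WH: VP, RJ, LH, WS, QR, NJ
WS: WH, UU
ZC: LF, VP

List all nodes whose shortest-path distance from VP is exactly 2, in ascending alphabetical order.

Level 0: VP
Level 1: LU, OZ, RJ, UU, WH, ZC
Level 2: IL, LF, LH, NJ, NV, QR, VM, WS

IL, LF, LH, NJ, NV, QR, VM, WS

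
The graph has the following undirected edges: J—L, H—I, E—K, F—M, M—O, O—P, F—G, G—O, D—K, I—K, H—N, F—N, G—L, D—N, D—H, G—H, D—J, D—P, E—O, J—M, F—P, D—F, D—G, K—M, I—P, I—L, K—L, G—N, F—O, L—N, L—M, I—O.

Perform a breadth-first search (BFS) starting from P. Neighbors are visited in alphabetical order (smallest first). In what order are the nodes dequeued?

P -> D -> F -> I -> O -> G -> H -> J -> K -> N -> M -> L -> E

Visit P; enqueue D, F, I, O → queue [D, F, I, O]
Visit D; enqueue G, H, J, K, N → queue [F, I, O, G, H, J, K, N]
Visit F; enqueue M → queue [I, O, G, H, J, K, N, M]
Visit I; enqueue L → queue [O, G, H, J, K, N, M, L]
Visit O; enqueue E → queue [G, H, J, K, N, M, L, E]
Visit G → queue [H, J, K, N, M, L, E]
Visit H → queue [J, K, N, M, L, E]
Visit J → queue [K, N, M, L, E]
Visit K → queue [N, M, L, E]
Visit N → queue [M, L, E]
Visit M → queue [L, E]
Visit L → queue [E]
Visit E → queue []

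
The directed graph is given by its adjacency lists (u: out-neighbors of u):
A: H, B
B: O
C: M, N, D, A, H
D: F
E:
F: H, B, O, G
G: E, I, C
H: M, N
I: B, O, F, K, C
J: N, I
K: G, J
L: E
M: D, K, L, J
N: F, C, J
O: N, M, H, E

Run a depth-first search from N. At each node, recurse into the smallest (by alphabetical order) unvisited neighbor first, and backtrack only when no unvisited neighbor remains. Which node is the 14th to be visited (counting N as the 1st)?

Visit N
N → C
C → A
A → B
B → O
O → E
O → H
H → M
M → D
D → F
F → G
G → I
I → K
K → J
M → L

Visit order: N, C, A, B, O, E, H, M, D, F, G, I, K, J, L

J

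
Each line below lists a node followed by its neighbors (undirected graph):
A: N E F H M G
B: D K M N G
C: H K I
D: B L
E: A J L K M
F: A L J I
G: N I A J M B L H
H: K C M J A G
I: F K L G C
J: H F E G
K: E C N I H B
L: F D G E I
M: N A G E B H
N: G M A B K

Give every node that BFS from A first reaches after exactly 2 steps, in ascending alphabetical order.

Level 0: A
Level 1: E, F, G, H, M, N
Level 2: B, C, I, J, K, L
Level 3: D

B, C, I, J, K, L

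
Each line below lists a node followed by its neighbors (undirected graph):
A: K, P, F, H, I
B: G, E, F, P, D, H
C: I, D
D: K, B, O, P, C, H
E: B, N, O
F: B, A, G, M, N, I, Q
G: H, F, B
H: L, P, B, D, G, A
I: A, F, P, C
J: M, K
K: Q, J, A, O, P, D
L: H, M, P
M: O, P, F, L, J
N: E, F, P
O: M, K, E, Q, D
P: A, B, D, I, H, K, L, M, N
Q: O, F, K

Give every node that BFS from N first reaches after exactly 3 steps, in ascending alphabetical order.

Level 0: N
Level 1: E, F, P
Level 2: A, B, D, G, H, I, K, L, M, O, Q
Level 3: C, J

C, J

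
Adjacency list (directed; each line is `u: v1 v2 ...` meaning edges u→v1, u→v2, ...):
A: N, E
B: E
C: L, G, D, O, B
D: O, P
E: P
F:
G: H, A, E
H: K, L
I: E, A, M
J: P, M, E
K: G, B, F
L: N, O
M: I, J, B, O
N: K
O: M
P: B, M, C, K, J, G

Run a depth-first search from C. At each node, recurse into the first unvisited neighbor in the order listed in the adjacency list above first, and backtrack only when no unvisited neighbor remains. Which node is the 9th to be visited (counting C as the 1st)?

Visit C
C → L
L → N
N → K
K → G
G → H
G → A
A → E
E → P
P → B
P → M
M → I
M → J
M → O
K → F
C → D

Visit order: C, L, N, K, G, H, A, E, P, B, M, I, J, O, F, D

P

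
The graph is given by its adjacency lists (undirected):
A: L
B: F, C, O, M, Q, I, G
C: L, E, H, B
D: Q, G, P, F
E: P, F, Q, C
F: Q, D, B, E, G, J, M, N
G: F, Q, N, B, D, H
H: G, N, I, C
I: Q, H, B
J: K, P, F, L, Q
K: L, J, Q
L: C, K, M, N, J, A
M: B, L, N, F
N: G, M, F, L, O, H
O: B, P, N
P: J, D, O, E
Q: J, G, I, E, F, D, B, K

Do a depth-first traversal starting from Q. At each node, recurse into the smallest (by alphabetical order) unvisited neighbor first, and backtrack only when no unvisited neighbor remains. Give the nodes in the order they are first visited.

Q -> B -> C -> E -> F -> D -> G -> H -> I -> N -> L -> A -> J -> K -> P -> O -> M

Visit Q
Q → B
B → C
C → E
E → F
F → D
D → G
G → H
H → I
H → N
N → L
L → A
L → J
J → K
J → P
P → O
L → M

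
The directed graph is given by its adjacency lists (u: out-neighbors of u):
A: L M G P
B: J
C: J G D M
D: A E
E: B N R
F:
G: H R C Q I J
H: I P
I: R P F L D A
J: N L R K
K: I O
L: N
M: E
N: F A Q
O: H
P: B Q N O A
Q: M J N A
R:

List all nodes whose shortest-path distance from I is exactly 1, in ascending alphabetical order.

Level 0: I
Level 1: A, D, F, L, P, R
Level 2: B, E, G, M, N, O, Q
Level 3: C, H, J
Level 4: K

A, D, F, L, P, R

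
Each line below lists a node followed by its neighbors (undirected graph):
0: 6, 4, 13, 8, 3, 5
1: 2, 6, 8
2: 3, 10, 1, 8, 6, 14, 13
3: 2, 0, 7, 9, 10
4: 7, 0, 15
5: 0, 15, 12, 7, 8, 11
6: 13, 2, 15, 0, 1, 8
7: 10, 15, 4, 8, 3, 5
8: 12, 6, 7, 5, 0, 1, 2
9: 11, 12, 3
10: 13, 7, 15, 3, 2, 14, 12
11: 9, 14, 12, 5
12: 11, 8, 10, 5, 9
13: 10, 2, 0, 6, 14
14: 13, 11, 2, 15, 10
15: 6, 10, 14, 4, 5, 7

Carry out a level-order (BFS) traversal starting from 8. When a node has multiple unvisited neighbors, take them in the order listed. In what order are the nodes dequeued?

Visit 8; enqueue 12, 6, 7, 5, 0, 1, 2 → queue [12, 6, 7, 5, 0, 1, 2]
Visit 12; enqueue 11, 10, 9 → queue [6, 7, 5, 0, 1, 2, 11, 10, 9]
Visit 6; enqueue 13, 15 → queue [7, 5, 0, 1, 2, 11, 10, 9, 13, 15]
Visit 7; enqueue 4, 3 → queue [5, 0, 1, 2, 11, 10, 9, 13, 15, 4, 3]
Visit 5 → queue [0, 1, 2, 11, 10, 9, 13, 15, 4, 3]
Visit 0 → queue [1, 2, 11, 10, 9, 13, 15, 4, 3]
Visit 1 → queue [2, 11, 10, 9, 13, 15, 4, 3]
Visit 2; enqueue 14 → queue [11, 10, 9, 13, 15, 4, 3, 14]
Visit 11 → queue [10, 9, 13, 15, 4, 3, 14]
Visit 10 → queue [9, 13, 15, 4, 3, 14]
Visit 9 → queue [13, 15, 4, 3, 14]
Visit 13 → queue [15, 4, 3, 14]
Visit 15 → queue [4, 3, 14]
Visit 4 → queue [3, 14]
Visit 3 → queue [14]
Visit 14 → queue []

8 12 6 7 5 0 1 2 11 10 9 13 15 4 3 14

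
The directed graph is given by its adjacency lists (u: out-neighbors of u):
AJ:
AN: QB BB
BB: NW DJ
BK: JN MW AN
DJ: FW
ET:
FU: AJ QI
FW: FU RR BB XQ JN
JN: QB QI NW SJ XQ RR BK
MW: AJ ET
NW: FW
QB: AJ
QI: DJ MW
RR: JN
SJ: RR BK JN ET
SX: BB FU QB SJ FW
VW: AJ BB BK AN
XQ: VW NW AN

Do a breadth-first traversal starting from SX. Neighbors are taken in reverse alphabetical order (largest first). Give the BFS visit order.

Visit SX; enqueue SJ, QB, FW, FU, BB → queue [SJ, QB, FW, FU, BB]
Visit SJ; enqueue RR, JN, ET, BK → queue [QB, FW, FU, BB, RR, JN, ET, BK]
Visit QB; enqueue AJ → queue [FW, FU, BB, RR, JN, ET, BK, AJ]
Visit FW; enqueue XQ → queue [FU, BB, RR, JN, ET, BK, AJ, XQ]
Visit FU; enqueue QI → queue [BB, RR, JN, ET, BK, AJ, XQ, QI]
Visit BB; enqueue NW, DJ → queue [RR, JN, ET, BK, AJ, XQ, QI, NW, DJ]
Visit RR → queue [JN, ET, BK, AJ, XQ, QI, NW, DJ]
Visit JN → queue [ET, BK, AJ, XQ, QI, NW, DJ]
Visit ET → queue [BK, AJ, XQ, QI, NW, DJ]
Visit BK; enqueue MW, AN → queue [AJ, XQ, QI, NW, DJ, MW, AN]
Visit AJ → queue [XQ, QI, NW, DJ, MW, AN]
Visit XQ; enqueue VW → queue [QI, NW, DJ, MW, AN, VW]
Visit QI → queue [NW, DJ, MW, AN, VW]
Visit NW → queue [DJ, MW, AN, VW]
Visit DJ → queue [MW, AN, VW]
Visit MW → queue [AN, VW]
Visit AN → queue [VW]
Visit VW → queue []

SX SJ QB FW FU BB RR JN ET BK AJ XQ QI NW DJ MW AN VW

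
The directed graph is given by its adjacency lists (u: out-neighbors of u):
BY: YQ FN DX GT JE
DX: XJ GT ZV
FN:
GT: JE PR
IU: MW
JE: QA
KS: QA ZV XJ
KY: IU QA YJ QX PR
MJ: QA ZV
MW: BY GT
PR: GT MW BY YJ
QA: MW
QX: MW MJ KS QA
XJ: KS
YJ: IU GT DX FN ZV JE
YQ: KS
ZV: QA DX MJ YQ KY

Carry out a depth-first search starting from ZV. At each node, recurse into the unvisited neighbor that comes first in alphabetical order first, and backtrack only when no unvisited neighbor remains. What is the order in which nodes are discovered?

ZV → DX → GT → JE → QA → MW → BY → FN → YQ → KS → XJ → PR → YJ → IU → KY → QX → MJ

Visit ZV
ZV → DX
DX → GT
GT → JE
JE → QA
QA → MW
MW → BY
BY → FN
BY → YQ
YQ → KS
KS → XJ
GT → PR
PR → YJ
YJ → IU
ZV → KY
KY → QX
QX → MJ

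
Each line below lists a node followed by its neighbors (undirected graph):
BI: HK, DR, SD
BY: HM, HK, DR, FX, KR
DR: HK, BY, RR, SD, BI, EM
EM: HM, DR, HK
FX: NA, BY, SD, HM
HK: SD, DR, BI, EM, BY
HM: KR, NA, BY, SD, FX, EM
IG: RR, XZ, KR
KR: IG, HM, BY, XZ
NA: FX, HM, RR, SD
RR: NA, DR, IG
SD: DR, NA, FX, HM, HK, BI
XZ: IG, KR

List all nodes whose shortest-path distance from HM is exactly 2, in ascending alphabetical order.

BI, DR, HK, IG, RR, XZ

Level 0: HM
Level 1: BY, EM, FX, KR, NA, SD
Level 2: BI, DR, HK, IG, RR, XZ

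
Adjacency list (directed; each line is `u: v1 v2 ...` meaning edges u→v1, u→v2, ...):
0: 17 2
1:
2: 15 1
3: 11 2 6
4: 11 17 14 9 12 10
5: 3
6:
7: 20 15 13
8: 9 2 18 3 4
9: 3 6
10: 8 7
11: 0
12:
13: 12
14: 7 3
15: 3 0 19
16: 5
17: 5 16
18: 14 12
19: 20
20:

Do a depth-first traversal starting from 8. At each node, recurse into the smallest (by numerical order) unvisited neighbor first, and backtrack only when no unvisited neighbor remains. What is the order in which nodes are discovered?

8, 2, 1, 15, 0, 17, 5, 3, 6, 11, 16, 19, 20, 4, 9, 10, 7, 13, 12, 14, 18

Visit 8
8 → 2
2 → 1
2 → 15
15 → 0
0 → 17
17 → 5
5 → 3
3 → 6
3 → 11
17 → 16
15 → 19
19 → 20
8 → 4
4 → 9
4 → 10
10 → 7
7 → 13
13 → 12
4 → 14
8 → 18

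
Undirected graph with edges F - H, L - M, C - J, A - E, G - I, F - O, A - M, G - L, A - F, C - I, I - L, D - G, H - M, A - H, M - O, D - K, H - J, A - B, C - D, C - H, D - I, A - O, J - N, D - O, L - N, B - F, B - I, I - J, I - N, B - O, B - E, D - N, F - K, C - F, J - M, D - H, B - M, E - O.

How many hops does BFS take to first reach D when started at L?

Level 0: L
Level 1: G, I, M, N
Level 2: A, B, C, D, H, J, O
Level 3: E, F, K
D first appears at level 2.

2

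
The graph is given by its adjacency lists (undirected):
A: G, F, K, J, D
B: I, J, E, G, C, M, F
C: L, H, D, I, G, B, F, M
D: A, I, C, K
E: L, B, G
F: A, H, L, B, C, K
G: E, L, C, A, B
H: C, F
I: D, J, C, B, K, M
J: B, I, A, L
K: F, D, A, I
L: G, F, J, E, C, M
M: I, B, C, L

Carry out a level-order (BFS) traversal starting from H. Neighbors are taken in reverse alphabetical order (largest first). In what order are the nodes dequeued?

Visit H; enqueue F, C → queue [F, C]
Visit F; enqueue L, K, B, A → queue [C, L, K, B, A]
Visit C; enqueue M, I, G, D → queue [L, K, B, A, M, I, G, D]
Visit L; enqueue J, E → queue [K, B, A, M, I, G, D, J, E]
Visit K → queue [B, A, M, I, G, D, J, E]
Visit B → queue [A, M, I, G, D, J, E]
Visit A → queue [M, I, G, D, J, E]
Visit M → queue [I, G, D, J, E]
Visit I → queue [G, D, J, E]
Visit G → queue [D, J, E]
Visit D → queue [J, E]
Visit J → queue [E]
Visit E → queue []

H F C L K B A M I G D J E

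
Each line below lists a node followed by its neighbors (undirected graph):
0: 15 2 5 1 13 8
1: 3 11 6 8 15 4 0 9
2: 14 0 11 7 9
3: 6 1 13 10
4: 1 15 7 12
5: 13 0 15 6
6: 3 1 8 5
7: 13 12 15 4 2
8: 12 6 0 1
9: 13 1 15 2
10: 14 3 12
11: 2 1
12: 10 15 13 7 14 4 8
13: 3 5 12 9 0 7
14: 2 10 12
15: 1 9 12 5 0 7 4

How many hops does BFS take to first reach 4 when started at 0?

2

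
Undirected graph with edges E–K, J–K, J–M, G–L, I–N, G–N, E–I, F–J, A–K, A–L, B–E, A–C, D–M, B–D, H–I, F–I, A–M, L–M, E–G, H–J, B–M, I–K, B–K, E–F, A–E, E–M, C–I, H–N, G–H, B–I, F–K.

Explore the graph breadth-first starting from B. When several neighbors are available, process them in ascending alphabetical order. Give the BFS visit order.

B, D, E, I, K, M, A, F, G, C, H, N, J, L

Visit B; enqueue D, E, I, K, M → queue [D, E, I, K, M]
Visit D → queue [E, I, K, M]
Visit E; enqueue A, F, G → queue [I, K, M, A, F, G]
Visit I; enqueue C, H, N → queue [K, M, A, F, G, C, H, N]
Visit K; enqueue J → queue [M, A, F, G, C, H, N, J]
Visit M; enqueue L → queue [A, F, G, C, H, N, J, L]
Visit A → queue [F, G, C, H, N, J, L]
Visit F → queue [G, C, H, N, J, L]
Visit G → queue [C, H, N, J, L]
Visit C → queue [H, N, J, L]
Visit H → queue [N, J, L]
Visit N → queue [J, L]
Visit J → queue [L]
Visit L → queue []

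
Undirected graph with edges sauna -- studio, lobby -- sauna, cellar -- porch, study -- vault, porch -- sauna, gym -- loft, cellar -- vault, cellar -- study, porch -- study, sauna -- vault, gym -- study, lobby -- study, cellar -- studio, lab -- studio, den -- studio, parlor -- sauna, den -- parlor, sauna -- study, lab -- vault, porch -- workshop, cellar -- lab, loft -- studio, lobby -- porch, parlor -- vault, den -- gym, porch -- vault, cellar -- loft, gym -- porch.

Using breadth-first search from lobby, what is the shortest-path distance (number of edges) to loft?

3

Level 0: lobby
Level 1: porch, sauna, study
Level 2: cellar, gym, parlor, studio, vault, workshop
Level 3: den, lab, loft
loft first appears at level 3.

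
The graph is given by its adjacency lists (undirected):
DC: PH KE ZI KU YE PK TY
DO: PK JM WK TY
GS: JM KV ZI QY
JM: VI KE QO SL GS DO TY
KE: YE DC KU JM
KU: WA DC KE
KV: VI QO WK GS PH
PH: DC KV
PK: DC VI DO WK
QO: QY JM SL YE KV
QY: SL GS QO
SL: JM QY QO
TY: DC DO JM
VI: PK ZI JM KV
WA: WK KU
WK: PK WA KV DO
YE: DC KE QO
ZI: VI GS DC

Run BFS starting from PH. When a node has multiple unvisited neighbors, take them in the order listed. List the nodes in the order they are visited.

Visit PH; enqueue DC, KV → queue [DC, KV]
Visit DC; enqueue KE, ZI, KU, YE, PK, TY → queue [KV, KE, ZI, KU, YE, PK, TY]
Visit KV; enqueue VI, QO, WK, GS → queue [KE, ZI, KU, YE, PK, TY, VI, QO, WK, GS]
Visit KE; enqueue JM → queue [ZI, KU, YE, PK, TY, VI, QO, WK, GS, JM]
Visit ZI → queue [KU, YE, PK, TY, VI, QO, WK, GS, JM]
Visit KU; enqueue WA → queue [YE, PK, TY, VI, QO, WK, GS, JM, WA]
Visit YE → queue [PK, TY, VI, QO, WK, GS, JM, WA]
Visit PK; enqueue DO → queue [TY, VI, QO, WK, GS, JM, WA, DO]
Visit TY → queue [VI, QO, WK, GS, JM, WA, DO]
Visit VI → queue [QO, WK, GS, JM, WA, DO]
Visit QO; enqueue QY, SL → queue [WK, GS, JM, WA, DO, QY, SL]
Visit WK → queue [GS, JM, WA, DO, QY, SL]
Visit GS → queue [JM, WA, DO, QY, SL]
Visit JM → queue [WA, DO, QY, SL]
Visit WA → queue [DO, QY, SL]
Visit DO → queue [QY, SL]
Visit QY → queue [SL]
Visit SL → queue []

PH -> DC -> KV -> KE -> ZI -> KU -> YE -> PK -> TY -> VI -> QO -> WK -> GS -> JM -> WA -> DO -> QY -> SL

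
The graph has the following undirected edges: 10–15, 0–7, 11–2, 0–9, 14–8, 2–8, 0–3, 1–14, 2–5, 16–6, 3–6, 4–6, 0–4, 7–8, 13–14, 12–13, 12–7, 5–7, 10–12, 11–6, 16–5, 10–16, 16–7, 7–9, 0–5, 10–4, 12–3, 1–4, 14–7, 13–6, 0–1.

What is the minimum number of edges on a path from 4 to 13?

2

Level 0: 4
Level 1: 0, 1, 6, 10
Level 2: 3, 5, 7, 9, 11, 12, 13, 14, 15, 16
Level 3: 2, 8
13 first appears at level 2.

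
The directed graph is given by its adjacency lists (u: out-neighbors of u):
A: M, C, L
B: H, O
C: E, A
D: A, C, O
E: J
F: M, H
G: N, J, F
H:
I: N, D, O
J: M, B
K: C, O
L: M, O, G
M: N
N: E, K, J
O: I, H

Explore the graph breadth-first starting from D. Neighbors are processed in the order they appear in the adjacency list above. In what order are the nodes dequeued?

D -> A -> C -> O -> M -> L -> E -> I -> H -> N -> G -> J -> K -> F -> B

Visit D; enqueue A, C, O → queue [A, C, O]
Visit A; enqueue M, L → queue [C, O, M, L]
Visit C; enqueue E → queue [O, M, L, E]
Visit O; enqueue I, H → queue [M, L, E, I, H]
Visit M; enqueue N → queue [L, E, I, H, N]
Visit L; enqueue G → queue [E, I, H, N, G]
Visit E; enqueue J → queue [I, H, N, G, J]
Visit I → queue [H, N, G, J]
Visit H → queue [N, G, J]
Visit N; enqueue K → queue [G, J, K]
Visit G; enqueue F → queue [J, K, F]
Visit J; enqueue B → queue [K, F, B]
Visit K → queue [F, B]
Visit F → queue [B]
Visit B → queue []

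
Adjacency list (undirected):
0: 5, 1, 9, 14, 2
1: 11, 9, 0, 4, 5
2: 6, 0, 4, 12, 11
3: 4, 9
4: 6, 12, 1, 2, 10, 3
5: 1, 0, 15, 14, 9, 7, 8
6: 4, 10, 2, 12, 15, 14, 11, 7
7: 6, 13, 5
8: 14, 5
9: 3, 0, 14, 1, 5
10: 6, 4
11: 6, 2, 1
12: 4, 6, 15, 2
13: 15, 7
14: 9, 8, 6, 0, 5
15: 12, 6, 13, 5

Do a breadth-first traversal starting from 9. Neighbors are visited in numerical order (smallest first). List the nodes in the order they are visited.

Visit 9; enqueue 0, 1, 3, 5, 14 → queue [0, 1, 3, 5, 14]
Visit 0; enqueue 2 → queue [1, 3, 5, 14, 2]
Visit 1; enqueue 4, 11 → queue [3, 5, 14, 2, 4, 11]
Visit 3 → queue [5, 14, 2, 4, 11]
Visit 5; enqueue 7, 8, 15 → queue [14, 2, 4, 11, 7, 8, 15]
Visit 14; enqueue 6 → queue [2, 4, 11, 7, 8, 15, 6]
Visit 2; enqueue 12 → queue [4, 11, 7, 8, 15, 6, 12]
Visit 4; enqueue 10 → queue [11, 7, 8, 15, 6, 12, 10]
Visit 11 → queue [7, 8, 15, 6, 12, 10]
Visit 7; enqueue 13 → queue [8, 15, 6, 12, 10, 13]
Visit 8 → queue [15, 6, 12, 10, 13]
Visit 15 → queue [6, 12, 10, 13]
Visit 6 → queue [12, 10, 13]
Visit 12 → queue [10, 13]
Visit 10 → queue [13]
Visit 13 → queue []

9, 0, 1, 3, 5, 14, 2, 4, 11, 7, 8, 15, 6, 12, 10, 13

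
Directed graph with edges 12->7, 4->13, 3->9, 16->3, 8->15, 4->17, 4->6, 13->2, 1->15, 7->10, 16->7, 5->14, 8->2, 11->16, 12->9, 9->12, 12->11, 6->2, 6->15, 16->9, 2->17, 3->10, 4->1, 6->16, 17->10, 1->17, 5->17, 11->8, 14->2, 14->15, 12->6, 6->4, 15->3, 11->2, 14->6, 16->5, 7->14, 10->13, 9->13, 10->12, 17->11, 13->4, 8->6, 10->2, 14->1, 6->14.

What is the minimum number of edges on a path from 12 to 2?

2

Level 0: 12
Level 1: 6, 7, 9, 11
Level 2: 2, 4, 8, 10, 13, 14, 15, 16
Level 3: 1, 3, 5, 17
2 first appears at level 2.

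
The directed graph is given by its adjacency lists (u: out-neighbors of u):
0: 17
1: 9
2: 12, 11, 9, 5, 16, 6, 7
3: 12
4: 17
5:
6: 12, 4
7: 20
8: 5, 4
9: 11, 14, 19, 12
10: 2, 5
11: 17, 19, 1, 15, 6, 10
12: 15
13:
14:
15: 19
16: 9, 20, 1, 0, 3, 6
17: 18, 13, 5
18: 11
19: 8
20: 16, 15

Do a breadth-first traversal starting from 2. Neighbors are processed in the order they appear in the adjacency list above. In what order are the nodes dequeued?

Visit 2; enqueue 12, 11, 9, 5, 16, 6, 7 → queue [12, 11, 9, 5, 16, 6, 7]
Visit 12; enqueue 15 → queue [11, 9, 5, 16, 6, 7, 15]
Visit 11; enqueue 17, 19, 1, 10 → queue [9, 5, 16, 6, 7, 15, 17, 19, 1, 10]
Visit 9; enqueue 14 → queue [5, 16, 6, 7, 15, 17, 19, 1, 10, 14]
Visit 5 → queue [16, 6, 7, 15, 17, 19, 1, 10, 14]
Visit 16; enqueue 20, 0, 3 → queue [6, 7, 15, 17, 19, 1, 10, 14, 20, 0, 3]
Visit 6; enqueue 4 → queue [7, 15, 17, 19, 1, 10, 14, 20, 0, 3, 4]
Visit 7 → queue [15, 17, 19, 1, 10, 14, 20, 0, 3, 4]
Visit 15 → queue [17, 19, 1, 10, 14, 20, 0, 3, 4]
Visit 17; enqueue 18, 13 → queue [19, 1, 10, 14, 20, 0, 3, 4, 18, 13]
Visit 19; enqueue 8 → queue [1, 10, 14, 20, 0, 3, 4, 18, 13, 8]
Visit 1 → queue [10, 14, 20, 0, 3, 4, 18, 13, 8]
Visit 10 → queue [14, 20, 0, 3, 4, 18, 13, 8]
Visit 14 → queue [20, 0, 3, 4, 18, 13, 8]
Visit 20 → queue [0, 3, 4, 18, 13, 8]
Visit 0 → queue [3, 4, 18, 13, 8]
Visit 3 → queue [4, 18, 13, 8]
Visit 4 → queue [18, 13, 8]
Visit 18 → queue [13, 8]
Visit 13 → queue [8]
Visit 8 → queue []

2 → 12 → 11 → 9 → 5 → 16 → 6 → 7 → 15 → 17 → 19 → 1 → 10 → 14 → 20 → 0 → 3 → 4 → 18 → 13 → 8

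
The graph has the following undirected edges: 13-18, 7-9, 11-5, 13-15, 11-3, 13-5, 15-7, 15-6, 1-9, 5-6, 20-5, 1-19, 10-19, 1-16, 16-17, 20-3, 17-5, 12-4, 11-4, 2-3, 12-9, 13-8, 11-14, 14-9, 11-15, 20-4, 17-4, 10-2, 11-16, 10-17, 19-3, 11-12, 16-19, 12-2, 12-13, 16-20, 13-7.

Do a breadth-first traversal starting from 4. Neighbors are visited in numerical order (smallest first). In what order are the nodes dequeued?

4 → 11 → 12 → 17 → 20 → 3 → 5 → 14 → 15 → 16 → 2 → 9 → 13 → 10 → 19 → 6 → 7 → 1 → 8 → 18

Visit 4; enqueue 11, 12, 17, 20 → queue [11, 12, 17, 20]
Visit 11; enqueue 3, 5, 14, 15, 16 → queue [12, 17, 20, 3, 5, 14, 15, 16]
Visit 12; enqueue 2, 9, 13 → queue [17, 20, 3, 5, 14, 15, 16, 2, 9, 13]
Visit 17; enqueue 10 → queue [20, 3, 5, 14, 15, 16, 2, 9, 13, 10]
Visit 20 → queue [3, 5, 14, 15, 16, 2, 9, 13, 10]
Visit 3; enqueue 19 → queue [5, 14, 15, 16, 2, 9, 13, 10, 19]
Visit 5; enqueue 6 → queue [14, 15, 16, 2, 9, 13, 10, 19, 6]
Visit 14 → queue [15, 16, 2, 9, 13, 10, 19, 6]
Visit 15; enqueue 7 → queue [16, 2, 9, 13, 10, 19, 6, 7]
Visit 16; enqueue 1 → queue [2, 9, 13, 10, 19, 6, 7, 1]
Visit 2 → queue [9, 13, 10, 19, 6, 7, 1]
Visit 9 → queue [13, 10, 19, 6, 7, 1]
Visit 13; enqueue 8, 18 → queue [10, 19, 6, 7, 1, 8, 18]
Visit 10 → queue [19, 6, 7, 1, 8, 18]
Visit 19 → queue [6, 7, 1, 8, 18]
Visit 6 → queue [7, 1, 8, 18]
Visit 7 → queue [1, 8, 18]
Visit 1 → queue [8, 18]
Visit 8 → queue [18]
Visit 18 → queue []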